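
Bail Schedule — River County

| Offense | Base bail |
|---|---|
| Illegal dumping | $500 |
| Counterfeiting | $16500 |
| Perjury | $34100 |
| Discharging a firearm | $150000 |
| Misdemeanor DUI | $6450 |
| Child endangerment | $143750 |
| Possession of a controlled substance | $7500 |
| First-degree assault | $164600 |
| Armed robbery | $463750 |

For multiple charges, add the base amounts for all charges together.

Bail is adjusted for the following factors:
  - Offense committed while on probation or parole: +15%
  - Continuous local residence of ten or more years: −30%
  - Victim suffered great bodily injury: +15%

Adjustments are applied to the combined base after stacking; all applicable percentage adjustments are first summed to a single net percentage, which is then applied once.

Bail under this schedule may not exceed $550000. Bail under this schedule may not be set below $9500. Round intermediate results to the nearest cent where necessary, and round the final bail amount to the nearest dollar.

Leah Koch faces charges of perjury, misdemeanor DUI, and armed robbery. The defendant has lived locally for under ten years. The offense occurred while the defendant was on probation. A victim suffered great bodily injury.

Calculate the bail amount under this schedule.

$550000

Base amounts from the schedule: perjury $34100; misdemeanor DUI $6450; armed robbery $463750.
Stacking rule: sum of all bases. $34100 + $6450 + $463750 = $504300.
Net percentage adjustment: +15% +15% = +30%. $504300 × 1.3 = $655590.
Result $655590 exceeds the maximum of $550000; bail is capped at $550000.
$550000 is at or above the $9500 minimum.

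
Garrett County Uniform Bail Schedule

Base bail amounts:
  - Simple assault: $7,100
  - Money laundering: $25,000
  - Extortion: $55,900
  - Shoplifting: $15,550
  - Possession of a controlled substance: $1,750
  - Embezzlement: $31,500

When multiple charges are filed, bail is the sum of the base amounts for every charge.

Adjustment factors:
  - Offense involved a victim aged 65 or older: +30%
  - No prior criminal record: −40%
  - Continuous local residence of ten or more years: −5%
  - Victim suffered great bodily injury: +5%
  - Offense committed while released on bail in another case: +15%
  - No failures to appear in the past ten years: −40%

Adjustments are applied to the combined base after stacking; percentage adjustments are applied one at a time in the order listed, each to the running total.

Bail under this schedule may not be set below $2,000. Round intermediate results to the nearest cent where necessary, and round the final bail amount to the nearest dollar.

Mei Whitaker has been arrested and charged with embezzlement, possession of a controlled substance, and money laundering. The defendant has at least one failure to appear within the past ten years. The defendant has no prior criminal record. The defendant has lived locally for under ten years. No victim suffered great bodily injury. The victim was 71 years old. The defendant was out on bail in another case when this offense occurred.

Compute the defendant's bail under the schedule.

$52,250

Base amounts from the schedule: embezzlement $31,500; possession of a controlled substance $1,750; money laundering $25,000.
Stacking rule: sum of all bases. $31,500 + $1,750 + $25,000 = $58,250.
Offense involved a victim aged 65 or older (+30%): $58,250 × 1.3 = $75,725.
No prior criminal record (−40%): $75,725 × 0.6 = $45,435.
Offense committed while released on bail in another case (+15%): $45,435 × 1.15 = $52,250.25.
$52,250.25 is at or above the $2,000 minimum.
Rounded to the nearest dollar: $52,250.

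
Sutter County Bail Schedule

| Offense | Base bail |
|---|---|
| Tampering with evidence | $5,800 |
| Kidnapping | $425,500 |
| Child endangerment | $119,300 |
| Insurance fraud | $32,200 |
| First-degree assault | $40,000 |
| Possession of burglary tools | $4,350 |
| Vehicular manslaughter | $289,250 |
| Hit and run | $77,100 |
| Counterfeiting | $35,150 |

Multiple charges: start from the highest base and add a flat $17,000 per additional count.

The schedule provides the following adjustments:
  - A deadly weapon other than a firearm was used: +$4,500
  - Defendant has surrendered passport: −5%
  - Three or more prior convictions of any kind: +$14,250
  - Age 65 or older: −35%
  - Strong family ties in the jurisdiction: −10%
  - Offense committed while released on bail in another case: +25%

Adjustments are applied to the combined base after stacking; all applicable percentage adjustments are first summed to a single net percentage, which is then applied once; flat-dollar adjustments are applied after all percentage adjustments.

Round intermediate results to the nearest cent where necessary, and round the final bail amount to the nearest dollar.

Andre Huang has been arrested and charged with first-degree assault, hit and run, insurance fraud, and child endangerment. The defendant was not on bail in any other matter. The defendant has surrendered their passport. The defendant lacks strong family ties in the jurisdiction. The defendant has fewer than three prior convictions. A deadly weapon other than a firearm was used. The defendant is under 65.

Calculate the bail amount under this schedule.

Base amounts from the schedule: first-degree assault $40,000; hit and run $77,100; insurance fraud $32,200; child endangerment $119,300.
Stacking rule: highest base plus $17,000 per additional charge. Highest is child endangerment at $119,300; 3 additional charges → +$51,000. Combined base = $170,300.
Defendant has surrendered passport (−5%): $170,300 × 0.95 = $161,785.
A deadly weapon other than a firearm was used (+$4,500 flat): $161,785 + $4,500 = $166,285.

$166,285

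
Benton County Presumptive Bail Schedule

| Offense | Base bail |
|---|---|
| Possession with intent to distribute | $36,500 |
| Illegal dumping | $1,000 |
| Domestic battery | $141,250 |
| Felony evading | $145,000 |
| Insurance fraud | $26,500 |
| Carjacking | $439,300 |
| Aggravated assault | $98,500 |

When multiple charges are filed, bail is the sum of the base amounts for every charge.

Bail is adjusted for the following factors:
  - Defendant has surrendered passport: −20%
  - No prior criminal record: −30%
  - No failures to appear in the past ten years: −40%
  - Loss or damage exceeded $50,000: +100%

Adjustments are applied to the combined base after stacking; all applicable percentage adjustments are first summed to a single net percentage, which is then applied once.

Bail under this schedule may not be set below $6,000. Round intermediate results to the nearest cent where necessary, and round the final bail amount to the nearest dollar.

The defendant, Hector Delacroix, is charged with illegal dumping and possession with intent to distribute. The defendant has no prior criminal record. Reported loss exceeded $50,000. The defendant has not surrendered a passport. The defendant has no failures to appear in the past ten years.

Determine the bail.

$48,750

Base amounts from the schedule: illegal dumping $1,000; possession with intent to distribute $36,500.
Stacking rule: sum of all bases. $1,000 + $36,500 = $37,500.
Net percentage adjustment: −30% −40% +100% = +30%. $37,500 × 1.3 = $48,750.
$48,750 is at or above the $6,000 minimum.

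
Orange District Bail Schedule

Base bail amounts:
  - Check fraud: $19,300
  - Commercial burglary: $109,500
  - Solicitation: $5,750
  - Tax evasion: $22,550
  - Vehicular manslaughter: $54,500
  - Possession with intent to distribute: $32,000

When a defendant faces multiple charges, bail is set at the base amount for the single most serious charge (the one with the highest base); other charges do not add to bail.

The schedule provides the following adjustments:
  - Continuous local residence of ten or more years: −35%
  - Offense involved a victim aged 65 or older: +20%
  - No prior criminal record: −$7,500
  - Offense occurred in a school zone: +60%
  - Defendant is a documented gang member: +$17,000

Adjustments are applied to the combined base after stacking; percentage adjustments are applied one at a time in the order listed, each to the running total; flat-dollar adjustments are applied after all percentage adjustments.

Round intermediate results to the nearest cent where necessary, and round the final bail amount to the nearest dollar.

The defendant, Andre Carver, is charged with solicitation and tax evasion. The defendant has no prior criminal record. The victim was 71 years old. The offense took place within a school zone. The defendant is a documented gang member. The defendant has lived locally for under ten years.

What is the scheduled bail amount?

$52,796

Base amounts from the schedule: solicitation $5,750; tax evasion $22,550.
Stacking rule: use the highest base only. Highest is tax evasion at $22,550. Combined base = $22,550.
Offense involved a victim aged 65 or older (+20%): $22,550 × 1.2 = $27,060.
Offense occurred in a school zone (+60%): $27,060 × 1.6 = $43,296.
No prior criminal record (−$7,500 flat): $43,296 − $7,500 = $35,796.
Defendant is a documented gang member (+$17,000 flat): $35,796 + $17,000 = $52,796.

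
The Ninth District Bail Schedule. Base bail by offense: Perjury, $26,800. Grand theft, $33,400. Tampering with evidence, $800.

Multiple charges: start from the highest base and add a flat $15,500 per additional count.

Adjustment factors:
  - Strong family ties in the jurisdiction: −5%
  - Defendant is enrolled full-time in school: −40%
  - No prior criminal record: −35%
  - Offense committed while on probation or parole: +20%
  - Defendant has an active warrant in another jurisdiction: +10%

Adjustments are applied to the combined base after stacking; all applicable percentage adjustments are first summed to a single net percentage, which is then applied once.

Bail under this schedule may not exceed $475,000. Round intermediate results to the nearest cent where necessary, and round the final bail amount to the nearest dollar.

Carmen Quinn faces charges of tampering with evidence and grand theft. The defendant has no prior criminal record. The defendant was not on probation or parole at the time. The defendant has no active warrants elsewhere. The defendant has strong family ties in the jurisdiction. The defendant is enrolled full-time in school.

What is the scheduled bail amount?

$9,780

Base amounts from the schedule: tampering with evidence $800; grand theft $33,400.
Stacking rule: highest base plus $15,500 per additional charge. Highest is grand theft at $33,400; 1 additional charge → +$15,500. Combined base = $48,900.
Net percentage adjustment: −5% −40% −35% = −80%. $48,900 × 0.2 = $9,780.
$9,780 is within the $475,000 maximum.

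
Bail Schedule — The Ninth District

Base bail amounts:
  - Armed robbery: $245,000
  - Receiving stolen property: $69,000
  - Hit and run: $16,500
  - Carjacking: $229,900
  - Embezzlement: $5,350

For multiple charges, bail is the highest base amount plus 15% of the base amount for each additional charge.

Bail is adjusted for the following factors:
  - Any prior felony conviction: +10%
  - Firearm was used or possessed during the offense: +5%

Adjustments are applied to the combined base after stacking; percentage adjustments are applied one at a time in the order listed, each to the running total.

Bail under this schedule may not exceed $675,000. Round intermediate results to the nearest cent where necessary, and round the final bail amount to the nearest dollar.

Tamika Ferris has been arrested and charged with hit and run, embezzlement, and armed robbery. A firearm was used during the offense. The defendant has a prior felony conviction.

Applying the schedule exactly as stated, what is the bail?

$286,761

Base amounts from the schedule: hit and run $16,500; embezzlement $5,350; armed robbery $245,000.
Stacking rule: highest base plus 15% of each additional charge. Highest is armed robbery at $245,000. Additional: $16,500 × 15% = $2,475; $5,350 × 15% = $802.50. Combined base = $245,000 + $3,277.50 = $248,277.50.
Any prior felony conviction (+10%): $248,277.50 × 1.1 = $273,105.25.
Firearm was used or possessed during the offense (+5%): $273,105.25 × 1.05 = $286,760.51.
$286,760.51 is within the $675,000 maximum.
Rounded to the nearest dollar: $286,761.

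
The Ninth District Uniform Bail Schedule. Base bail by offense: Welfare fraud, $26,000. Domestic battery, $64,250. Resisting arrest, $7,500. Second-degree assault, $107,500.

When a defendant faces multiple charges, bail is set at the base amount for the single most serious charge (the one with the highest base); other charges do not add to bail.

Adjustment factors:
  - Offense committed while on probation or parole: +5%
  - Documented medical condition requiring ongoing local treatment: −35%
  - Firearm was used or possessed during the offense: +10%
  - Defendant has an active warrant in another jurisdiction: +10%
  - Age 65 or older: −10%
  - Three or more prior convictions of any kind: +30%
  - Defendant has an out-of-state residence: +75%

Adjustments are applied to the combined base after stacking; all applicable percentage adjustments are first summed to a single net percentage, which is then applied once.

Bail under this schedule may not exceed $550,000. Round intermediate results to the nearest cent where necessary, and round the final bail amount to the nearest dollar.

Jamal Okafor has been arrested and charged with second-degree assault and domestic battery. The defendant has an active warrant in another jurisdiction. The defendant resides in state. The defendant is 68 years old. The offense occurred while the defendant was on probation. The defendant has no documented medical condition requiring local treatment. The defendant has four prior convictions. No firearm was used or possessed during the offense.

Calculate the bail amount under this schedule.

$145,125

Base amounts from the schedule: second-degree assault $107,500; domestic battery $64,250.
Stacking rule: use the highest base only. Highest is second-degree assault at $107,500. Combined base = $107,500.
Net percentage adjustment: +5% +10% −10% +30% = +35%. $107,500 × 1.35 = $145,125.
$145,125 is within the $550,000 maximum.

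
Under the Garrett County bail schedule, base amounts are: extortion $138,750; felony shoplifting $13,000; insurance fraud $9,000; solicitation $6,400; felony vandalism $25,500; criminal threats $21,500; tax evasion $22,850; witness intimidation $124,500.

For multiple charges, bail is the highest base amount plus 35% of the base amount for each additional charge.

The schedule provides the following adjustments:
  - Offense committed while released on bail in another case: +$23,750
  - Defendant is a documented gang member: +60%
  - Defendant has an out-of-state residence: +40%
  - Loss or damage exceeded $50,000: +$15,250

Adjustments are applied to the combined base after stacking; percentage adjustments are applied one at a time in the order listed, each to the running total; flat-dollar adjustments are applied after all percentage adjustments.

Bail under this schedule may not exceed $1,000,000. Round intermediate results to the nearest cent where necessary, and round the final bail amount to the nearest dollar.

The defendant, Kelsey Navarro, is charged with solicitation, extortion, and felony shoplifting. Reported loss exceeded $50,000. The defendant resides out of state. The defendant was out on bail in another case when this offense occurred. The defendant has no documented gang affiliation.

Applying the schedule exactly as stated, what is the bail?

$242,756

Base amounts from the schedule: solicitation $6,400; extortion $138,750; felony shoplifting $13,000.
Stacking rule: highest base plus 35% of each additional charge. Highest is extortion at $138,750. Additional: $6,400 × 35% = $2,240; $13,000 × 35% = $4,550. Combined base = $138,750 + $6,790 = $145,540.
Defendant has an out-of-state residence (+40%): $145,540 × 1.4 = $203,756.
Offense committed while released on bail in another case (+$23,750 flat): $203,756 + $23,750 = $227,506.
Loss or damage exceeded $50,000 (+$15,250 flat): $227,506 + $15,250 = $242,756.
$242,756 is within the $1,000,000 maximum.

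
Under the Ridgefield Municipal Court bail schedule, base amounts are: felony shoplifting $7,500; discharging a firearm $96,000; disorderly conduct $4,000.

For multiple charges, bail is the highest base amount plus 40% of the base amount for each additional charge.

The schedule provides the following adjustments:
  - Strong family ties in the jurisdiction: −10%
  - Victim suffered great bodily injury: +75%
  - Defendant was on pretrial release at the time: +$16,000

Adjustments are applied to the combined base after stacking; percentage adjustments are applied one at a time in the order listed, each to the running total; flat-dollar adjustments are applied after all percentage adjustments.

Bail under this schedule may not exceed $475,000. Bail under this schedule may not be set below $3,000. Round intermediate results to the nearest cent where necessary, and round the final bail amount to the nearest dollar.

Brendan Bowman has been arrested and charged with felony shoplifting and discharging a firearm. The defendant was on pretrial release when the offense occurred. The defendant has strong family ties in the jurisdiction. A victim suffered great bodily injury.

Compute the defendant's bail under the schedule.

Base amounts from the schedule: felony shoplifting $7,500; discharging a firearm $96,000.
Stacking rule: highest base plus 40% of each additional charge. Highest is discharging a firearm at $96,000. Additional: $7,500 × 40% = $3,000. Combined base = $96,000 + $3,000 = $99,000.
Strong family ties in the jurisdiction (−10%): $99,000 × 0.9 = $89,100.
Victim suffered great bodily injury (+75%): $89,100 × 1.75 = $155,925.
Defendant was on pretrial release at the time (+$16,000 flat): $155,925 + $16,000 = $171,925.
$171,925 is within the $475,000 maximum.
$171,925 is at or above the $3,000 minimum.

$171,925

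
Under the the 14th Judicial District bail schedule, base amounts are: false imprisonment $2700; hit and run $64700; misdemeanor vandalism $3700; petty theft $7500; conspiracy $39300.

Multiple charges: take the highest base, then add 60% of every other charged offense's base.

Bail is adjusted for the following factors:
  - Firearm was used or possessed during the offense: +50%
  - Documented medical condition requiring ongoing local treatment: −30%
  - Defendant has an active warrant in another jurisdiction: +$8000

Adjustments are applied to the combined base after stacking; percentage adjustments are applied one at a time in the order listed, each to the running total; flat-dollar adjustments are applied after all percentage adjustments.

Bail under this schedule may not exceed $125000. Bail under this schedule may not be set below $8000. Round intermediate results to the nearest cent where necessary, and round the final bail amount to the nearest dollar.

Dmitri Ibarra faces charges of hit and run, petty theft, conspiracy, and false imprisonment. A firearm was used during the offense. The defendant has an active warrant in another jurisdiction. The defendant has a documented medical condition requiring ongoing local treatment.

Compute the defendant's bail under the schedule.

$107120

Base amounts from the schedule: hit and run $64700; petty theft $7500; conspiracy $39300; false imprisonment $2700.
Stacking rule: highest base plus 60% of each additional charge. Highest is hit and run at $64700. Additional: $7500 × 60% = $4500; $39300 × 60% = $23580; $2700 × 60% = $1620. Combined base = $64700 + $29700 = $94400.
Firearm was used or possessed during the offense (+50%): $94400 × 1.5 = $141600.
Documented medical condition requiring ongoing local treatment (−30%): $141600 × 0.7 = $99120.
Defendant has an active warrant in another jurisdiction (+$8000 flat): $99120 + $8000 = $107120.
$107120 is within the $125000 maximum.
$107120 is at or above the $8000 minimum.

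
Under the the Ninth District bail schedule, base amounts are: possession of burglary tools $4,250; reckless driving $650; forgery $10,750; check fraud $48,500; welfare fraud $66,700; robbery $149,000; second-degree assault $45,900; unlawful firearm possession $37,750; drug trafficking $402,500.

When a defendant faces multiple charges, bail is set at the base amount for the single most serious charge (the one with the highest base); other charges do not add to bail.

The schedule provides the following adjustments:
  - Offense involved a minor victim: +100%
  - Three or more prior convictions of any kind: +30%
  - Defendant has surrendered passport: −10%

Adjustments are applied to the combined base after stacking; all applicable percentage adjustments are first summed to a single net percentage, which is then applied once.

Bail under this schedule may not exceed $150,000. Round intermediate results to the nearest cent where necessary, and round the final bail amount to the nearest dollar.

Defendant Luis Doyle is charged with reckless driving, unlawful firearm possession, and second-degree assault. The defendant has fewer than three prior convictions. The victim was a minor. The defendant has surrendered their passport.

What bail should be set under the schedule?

Base amounts from the schedule: reckless driving $650; unlawful firearm possession $37,750; second-degree assault $45,900.
Stacking rule: use the highest base only. Highest is second-degree assault at $45,900. Combined base = $45,900.
Net percentage adjustment: +100% −10% = +90%. $45,900 × 1.9 = $87,210.
$87,210 is within the $150,000 maximum.

$87,210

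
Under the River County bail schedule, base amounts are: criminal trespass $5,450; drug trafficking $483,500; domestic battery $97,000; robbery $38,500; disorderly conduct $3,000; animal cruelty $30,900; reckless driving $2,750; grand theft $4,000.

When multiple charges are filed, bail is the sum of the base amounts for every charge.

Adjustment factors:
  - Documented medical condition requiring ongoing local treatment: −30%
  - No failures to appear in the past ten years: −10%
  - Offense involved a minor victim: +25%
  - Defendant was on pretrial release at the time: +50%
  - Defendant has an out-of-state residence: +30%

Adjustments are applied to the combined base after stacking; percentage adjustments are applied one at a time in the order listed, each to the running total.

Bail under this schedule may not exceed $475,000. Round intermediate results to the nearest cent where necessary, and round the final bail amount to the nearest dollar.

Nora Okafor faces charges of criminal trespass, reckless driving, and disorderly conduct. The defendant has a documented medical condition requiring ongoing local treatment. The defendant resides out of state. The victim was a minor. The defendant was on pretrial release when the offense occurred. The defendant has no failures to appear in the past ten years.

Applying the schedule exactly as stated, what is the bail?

Base amounts from the schedule: criminal trespass $5,450; reckless driving $2,750; disorderly conduct $3,000.
Stacking rule: sum of all bases. $5,450 + $2,750 + $3,000 = $11,200.
Documented medical condition requiring ongoing local treatment (−30%): $11,200 × 0.7 = $7,840.
No failures to appear in the past ten years (−10%): $7,840 × 0.9 = $7,056.
Offense involved a minor victim (+25%): $7,056 × 1.25 = $8,820.
Defendant was on pretrial release at the time (+50%): $8,820 × 1.5 = $13,230.
Defendant has an out-of-state residence (+30%): $13,230 × 1.3 = $17,199.
$17,199 is within the $475,000 maximum.

$17,199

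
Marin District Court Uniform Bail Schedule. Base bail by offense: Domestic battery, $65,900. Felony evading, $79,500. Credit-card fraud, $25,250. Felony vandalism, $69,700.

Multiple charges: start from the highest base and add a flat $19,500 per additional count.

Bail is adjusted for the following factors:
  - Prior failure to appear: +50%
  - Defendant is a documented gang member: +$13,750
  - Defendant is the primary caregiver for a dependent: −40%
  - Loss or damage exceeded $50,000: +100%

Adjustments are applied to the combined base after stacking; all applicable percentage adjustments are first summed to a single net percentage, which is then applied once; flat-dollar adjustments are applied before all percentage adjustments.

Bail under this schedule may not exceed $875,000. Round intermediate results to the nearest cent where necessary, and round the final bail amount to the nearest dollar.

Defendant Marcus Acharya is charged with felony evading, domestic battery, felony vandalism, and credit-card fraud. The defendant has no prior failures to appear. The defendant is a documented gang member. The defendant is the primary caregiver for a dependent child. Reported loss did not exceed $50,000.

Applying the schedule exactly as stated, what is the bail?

$91,050

Base amounts from the schedule: felony evading $79,500; domestic battery $65,900; felony vandalism $69,700; credit-card fraud $25,250.
Stacking rule: highest base plus $19,500 per additional charge. Highest is felony evading at $79,500; 3 additional charges → +$58,500. Combined base = $138,000.
Defendant is a documented gang member (+$13,750 flat): $138,000 + $13,750 = $151,750.
Defendant is the primary caregiver for a dependent (−40%): $151,750 × 0.6 = $91,050.
$91,050 is within the $875,000 maximum.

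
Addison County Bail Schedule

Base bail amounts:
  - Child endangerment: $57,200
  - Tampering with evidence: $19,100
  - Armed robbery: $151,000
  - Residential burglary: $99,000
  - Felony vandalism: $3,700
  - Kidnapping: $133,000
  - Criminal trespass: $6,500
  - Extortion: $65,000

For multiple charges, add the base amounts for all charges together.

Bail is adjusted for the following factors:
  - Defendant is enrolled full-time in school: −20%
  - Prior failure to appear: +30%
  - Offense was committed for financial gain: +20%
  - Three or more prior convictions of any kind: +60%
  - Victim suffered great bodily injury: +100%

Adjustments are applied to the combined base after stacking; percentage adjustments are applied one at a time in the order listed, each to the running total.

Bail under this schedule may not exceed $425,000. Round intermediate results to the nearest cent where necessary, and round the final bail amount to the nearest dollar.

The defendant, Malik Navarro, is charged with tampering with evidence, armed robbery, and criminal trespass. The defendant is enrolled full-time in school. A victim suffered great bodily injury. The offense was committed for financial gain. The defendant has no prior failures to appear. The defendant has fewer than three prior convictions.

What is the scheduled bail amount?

$339,072

Base amounts from the schedule: tampering with evidence $19,100; armed robbery $151,000; criminal trespass $6,500.
Stacking rule: sum of all bases. $19,100 + $151,000 + $6,500 = $176,600.
Defendant is enrolled full-time in school (−20%): $176,600 × 0.8 = $141,280.
Offense was committed for financial gain (+20%): $141,280 × 1.2 = $169,536.
Victim suffered great bodily injury (+100%): $169,536 × 2 = $339,072.
$339,072 is within the $425,000 maximum.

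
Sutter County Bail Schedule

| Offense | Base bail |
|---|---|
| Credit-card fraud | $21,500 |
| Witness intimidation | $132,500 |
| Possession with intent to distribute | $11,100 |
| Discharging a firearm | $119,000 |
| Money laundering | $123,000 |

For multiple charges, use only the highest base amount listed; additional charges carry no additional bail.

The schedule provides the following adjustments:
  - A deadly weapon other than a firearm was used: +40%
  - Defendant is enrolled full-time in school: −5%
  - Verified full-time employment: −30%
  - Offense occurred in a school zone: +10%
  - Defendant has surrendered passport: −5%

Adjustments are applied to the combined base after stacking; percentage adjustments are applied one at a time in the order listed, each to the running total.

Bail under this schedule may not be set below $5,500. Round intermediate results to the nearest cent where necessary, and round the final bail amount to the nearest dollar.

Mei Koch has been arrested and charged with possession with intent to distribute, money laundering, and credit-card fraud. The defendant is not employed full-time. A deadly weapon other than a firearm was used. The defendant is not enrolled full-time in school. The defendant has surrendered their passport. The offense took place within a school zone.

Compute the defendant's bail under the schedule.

$179,949

Base amounts from the schedule: possession with intent to distribute $11,100; money laundering $123,000; credit-card fraud $21,500.
Stacking rule: use the highest base only. Highest is money laundering at $123,000. Combined base = $123,000.
A deadly weapon other than a firearm was used (+40%): $123,000 × 1.4 = $172,200.
Offense occurred in a school zone (+10%): $172,200 × 1.1 = $189,420.
Defendant has surrendered passport (−5%): $189,420 × 0.95 = $179,949.
$179,949 is at or above the $5,500 minimum.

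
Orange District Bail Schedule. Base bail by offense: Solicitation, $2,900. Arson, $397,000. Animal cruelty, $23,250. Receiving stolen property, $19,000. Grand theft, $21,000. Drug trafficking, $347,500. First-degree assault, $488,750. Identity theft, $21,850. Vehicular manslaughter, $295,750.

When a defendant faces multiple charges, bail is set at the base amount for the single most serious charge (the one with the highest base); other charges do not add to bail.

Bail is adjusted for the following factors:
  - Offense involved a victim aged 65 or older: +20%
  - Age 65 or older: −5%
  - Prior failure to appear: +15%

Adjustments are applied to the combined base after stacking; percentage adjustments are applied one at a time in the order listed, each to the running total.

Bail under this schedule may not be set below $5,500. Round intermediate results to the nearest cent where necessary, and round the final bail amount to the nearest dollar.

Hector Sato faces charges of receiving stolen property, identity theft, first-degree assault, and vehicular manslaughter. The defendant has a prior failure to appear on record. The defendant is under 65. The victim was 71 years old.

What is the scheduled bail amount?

Base amounts from the schedule: receiving stolen property $19,000; identity theft $21,850; first-degree assault $488,750; vehicular manslaughter $295,750.
Stacking rule: use the highest base only. Highest is first-degree assault at $488,750. Combined base = $488,750.
Offense involved a victim aged 65 or older (+20%): $488,750 × 1.2 = $586,500.
Prior failure to appear (+15%): $586,500 × 1.15 = $674,475.
$674,475 is at or above the $5,500 minimum.

$674,475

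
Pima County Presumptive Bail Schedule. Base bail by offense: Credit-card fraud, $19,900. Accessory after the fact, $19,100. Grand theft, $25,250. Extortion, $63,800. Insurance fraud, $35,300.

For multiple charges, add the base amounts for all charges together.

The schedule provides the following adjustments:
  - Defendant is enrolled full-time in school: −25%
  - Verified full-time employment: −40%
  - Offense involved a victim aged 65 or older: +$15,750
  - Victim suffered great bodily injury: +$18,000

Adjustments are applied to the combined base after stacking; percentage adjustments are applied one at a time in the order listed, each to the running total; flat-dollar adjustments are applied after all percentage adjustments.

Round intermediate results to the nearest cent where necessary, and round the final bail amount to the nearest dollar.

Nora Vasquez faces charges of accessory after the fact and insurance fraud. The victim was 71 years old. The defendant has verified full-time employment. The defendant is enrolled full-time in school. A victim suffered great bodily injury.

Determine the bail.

Base amounts from the schedule: accessory after the fact $19,100; insurance fraud $35,300.
Stacking rule: sum of all bases. $19,100 + $35,300 = $54,400.
Defendant is enrolled full-time in school (−25%): $54,400 × 0.75 = $40,800.
Verified full-time employment (−40%): $40,800 × 0.6 = $24,480.
Offense involved a victim aged 65 or older (+$15,750 flat): $24,480 + $15,750 = $40,230.
Victim suffered great bodily injury (+$18,000 flat): $40,230 + $18,000 = $58,230.

$58,230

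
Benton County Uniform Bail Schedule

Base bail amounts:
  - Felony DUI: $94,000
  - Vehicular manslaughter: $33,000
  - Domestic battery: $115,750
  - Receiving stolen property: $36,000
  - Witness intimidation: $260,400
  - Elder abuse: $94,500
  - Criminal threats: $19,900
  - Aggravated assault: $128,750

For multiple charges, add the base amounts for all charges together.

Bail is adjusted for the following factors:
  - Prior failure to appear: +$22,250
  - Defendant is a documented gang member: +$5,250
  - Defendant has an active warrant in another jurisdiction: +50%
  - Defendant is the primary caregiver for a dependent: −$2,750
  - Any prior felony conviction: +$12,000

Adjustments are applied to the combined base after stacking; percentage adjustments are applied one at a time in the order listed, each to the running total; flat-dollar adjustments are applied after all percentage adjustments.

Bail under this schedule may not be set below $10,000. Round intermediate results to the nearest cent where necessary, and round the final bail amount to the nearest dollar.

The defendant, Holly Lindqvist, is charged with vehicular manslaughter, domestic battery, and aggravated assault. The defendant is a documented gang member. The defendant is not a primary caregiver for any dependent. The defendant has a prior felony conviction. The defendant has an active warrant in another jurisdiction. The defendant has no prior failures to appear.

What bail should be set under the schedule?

$433,500

Base amounts from the schedule: vehicular manslaughter $33,000; domestic battery $115,750; aggravated assault $128,750.
Stacking rule: sum of all bases. $33,000 + $115,750 + $128,750 = $277,500.
Defendant has an active warrant in another jurisdiction (+50%): $277,500 × 1.5 = $416,250.
Defendant is a documented gang member (+$5,250 flat): $416,250 + $5,250 = $421,500.
Any prior felony conviction (+$12,000 flat): $421,500 + $12,000 = $433,500.
$433,500 is at or above the $10,000 minimum.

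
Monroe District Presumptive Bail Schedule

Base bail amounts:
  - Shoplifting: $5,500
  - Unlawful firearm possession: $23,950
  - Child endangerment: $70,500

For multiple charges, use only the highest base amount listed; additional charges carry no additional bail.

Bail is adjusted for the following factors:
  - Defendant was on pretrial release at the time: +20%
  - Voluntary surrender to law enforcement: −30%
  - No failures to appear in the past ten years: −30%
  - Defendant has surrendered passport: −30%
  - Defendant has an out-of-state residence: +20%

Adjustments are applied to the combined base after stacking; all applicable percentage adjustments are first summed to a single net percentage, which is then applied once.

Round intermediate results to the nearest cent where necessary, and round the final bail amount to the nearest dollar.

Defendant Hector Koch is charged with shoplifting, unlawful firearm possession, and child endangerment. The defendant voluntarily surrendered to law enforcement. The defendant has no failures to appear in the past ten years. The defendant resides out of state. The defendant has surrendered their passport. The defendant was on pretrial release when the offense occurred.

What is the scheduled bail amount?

Base amounts from the schedule: shoplifting $5,500; unlawful firearm possession $23,950; child endangerment $70,500.
Stacking rule: use the highest base only. Highest is child endangerment at $70,500. Combined base = $70,500.
Net percentage adjustment: +20% −30% −30% −30% +20% = −50%. $70,500 × 0.5 = $35,250.

$35,250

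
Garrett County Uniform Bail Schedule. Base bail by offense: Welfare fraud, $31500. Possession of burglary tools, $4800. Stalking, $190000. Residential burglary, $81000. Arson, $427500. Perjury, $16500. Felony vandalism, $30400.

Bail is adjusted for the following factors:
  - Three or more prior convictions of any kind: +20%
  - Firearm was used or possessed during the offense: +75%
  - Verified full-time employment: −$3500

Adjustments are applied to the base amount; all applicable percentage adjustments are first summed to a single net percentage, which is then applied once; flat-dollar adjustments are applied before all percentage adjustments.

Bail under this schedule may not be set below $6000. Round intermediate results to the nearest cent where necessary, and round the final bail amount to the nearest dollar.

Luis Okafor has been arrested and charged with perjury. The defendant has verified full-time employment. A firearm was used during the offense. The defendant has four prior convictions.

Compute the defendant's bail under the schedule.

$25350

Base amounts from the schedule: perjury $16500.
Single charge. Combined base = $16500.
Verified full-time employment (−$3500 flat): $16500 − $3500 = $13000.
Net percentage adjustment: +20% +75% = +95%. $13000 × 1.95 = $25350.
$25350 is at or above the $6000 minimum.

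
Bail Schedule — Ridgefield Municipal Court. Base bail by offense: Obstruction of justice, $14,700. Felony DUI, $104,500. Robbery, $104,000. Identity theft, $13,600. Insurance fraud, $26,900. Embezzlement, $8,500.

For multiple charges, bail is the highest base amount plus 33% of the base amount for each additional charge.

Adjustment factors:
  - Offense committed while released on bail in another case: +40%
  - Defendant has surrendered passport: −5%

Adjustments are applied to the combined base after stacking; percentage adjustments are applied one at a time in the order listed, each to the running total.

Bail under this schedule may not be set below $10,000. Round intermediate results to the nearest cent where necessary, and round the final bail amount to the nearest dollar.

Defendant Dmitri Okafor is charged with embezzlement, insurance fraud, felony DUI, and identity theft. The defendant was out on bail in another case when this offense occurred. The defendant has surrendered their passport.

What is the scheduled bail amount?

Base amounts from the schedule: embezzlement $8,500; insurance fraud $26,900; felony DUI $104,500; identity theft $13,600.
Stacking rule: highest base plus 33% of each additional charge. Highest is felony DUI at $104,500. Additional: $8,500 × 33% = $2,805; $26,900 × 33% = $8,877; $13,600 × 33% = $4,488. Combined base = $104,500 + $16,170 = $120,670.
Offense committed while released on bail in another case (+40%): $120,670 × 1.4 = $168,938.
Defendant has surrendered passport (−5%): $168,938 × 0.95 = $160,491.10.
$160,491.10 is at or above the $10,000 minimum.
Rounded to the nearest dollar: $160,491.

$160,491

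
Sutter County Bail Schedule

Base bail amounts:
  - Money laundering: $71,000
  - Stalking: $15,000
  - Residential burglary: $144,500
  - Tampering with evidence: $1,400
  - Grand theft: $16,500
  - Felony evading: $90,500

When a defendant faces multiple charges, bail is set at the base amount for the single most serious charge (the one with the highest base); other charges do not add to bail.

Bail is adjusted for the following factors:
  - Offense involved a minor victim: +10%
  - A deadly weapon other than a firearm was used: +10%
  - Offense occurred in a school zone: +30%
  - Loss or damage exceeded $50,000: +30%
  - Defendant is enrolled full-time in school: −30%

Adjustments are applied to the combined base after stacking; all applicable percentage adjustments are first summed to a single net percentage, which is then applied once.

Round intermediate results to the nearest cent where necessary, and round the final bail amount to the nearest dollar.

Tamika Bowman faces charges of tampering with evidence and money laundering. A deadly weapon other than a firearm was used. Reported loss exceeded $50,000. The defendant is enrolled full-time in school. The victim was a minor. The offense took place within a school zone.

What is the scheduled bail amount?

$106,500

Base amounts from the schedule: tampering with evidence $1,400; money laundering $71,000.
Stacking rule: use the highest base only. Highest is money laundering at $71,000. Combined base = $71,000.
Net percentage adjustment: +10% +10% +30% +30% −30% = +50%. $71,000 × 1.5 = $106,500.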